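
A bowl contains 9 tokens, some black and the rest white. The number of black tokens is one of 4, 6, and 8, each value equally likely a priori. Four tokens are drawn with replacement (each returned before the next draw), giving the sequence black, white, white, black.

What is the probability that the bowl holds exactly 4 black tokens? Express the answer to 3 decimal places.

0.508

The likelihood of the observed sequence under each hypothesis: P(data | r = 4) = (4/9)(5/9)(5/9)(4/9) = 0.060966; P(data | r = 6) = (6/9)(3/9)(3/9)(6/9) = 0.049383; P(data | r = 8) = (8/9)(1/9)(1/9)(8/9) = 0.0097546.
Weighting by the prior gives 1/3 · 0.060966 = 0.020322, 1/3 · 0.049383 = 0.016461, 1/3 · 0.0097546 = 0.0032515; these sum to 0.040035.
So P(r = 4 | data) = (0.020322) / (0.040035) = 0.50761.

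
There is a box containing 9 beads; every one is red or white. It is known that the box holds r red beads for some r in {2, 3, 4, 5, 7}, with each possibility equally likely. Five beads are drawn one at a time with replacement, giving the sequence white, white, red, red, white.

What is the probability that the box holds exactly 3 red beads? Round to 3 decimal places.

Compute the likelihood of the observed sequence for each case: P(data | r = 2) = (7/9)(7/9)(2/9)(2/9)(7/9) = 0.023235; P(data | r = 3) = (6/9)(6/9)(3/9)(3/9)(6/9) = 0.032922; P(data | r = 4) = (5/9)(5/9)(4/9)(4/9)(5/9) = 0.03387; P(data | r = 5) = (4/9)(4/9)(5/9)(5/9)(4/9) = 0.027096; P(data | r = 7) = (2/9)(2/9)(7/9)(7/9)(2/9) = 0.0066386.
Weighting by the prior gives 1/5 · 0.023235 = 0.004647, 1/5 · 0.032922 = 0.0065844, 1/5 · 0.03387 = 0.006774, 1/5 · 0.027096 = 0.0054192, 1/5 · 0.0066386 = 0.0013277; these sum to 0.024752.
Hence P(r = 3 | data) = (0.0065844) / (0.024752) = 0.26601.

0.266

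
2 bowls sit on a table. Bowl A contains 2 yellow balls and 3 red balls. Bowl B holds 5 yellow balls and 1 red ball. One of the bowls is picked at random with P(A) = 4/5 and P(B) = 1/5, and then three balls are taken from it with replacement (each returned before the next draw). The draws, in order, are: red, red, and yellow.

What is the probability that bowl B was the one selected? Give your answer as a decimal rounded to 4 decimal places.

For each hypothesis, P(data | H) works out to: P(data | bowl A) = (3/5)(3/5)(2/5) = 0.144; P(data | bowl B) = (1/6)(1/6)(5/6) = 0.023148.
Weighting by the prior gives 4/5 · 0.144 = 0.1152, 1/5 · 0.023148 = 0.0046296; with total 0.11983.
By Bayes' rule, P(bowl B | data) = (0.0046296) / (0.11983) = 0.038635.

0.0386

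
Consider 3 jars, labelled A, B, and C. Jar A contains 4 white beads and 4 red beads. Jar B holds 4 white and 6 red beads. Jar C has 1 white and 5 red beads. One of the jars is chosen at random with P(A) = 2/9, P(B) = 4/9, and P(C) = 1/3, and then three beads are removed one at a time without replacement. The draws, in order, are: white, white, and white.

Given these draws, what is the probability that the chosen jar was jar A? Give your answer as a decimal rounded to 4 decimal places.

Under each hypothesis, the probability of the observed sequence is: P(data | jar A) = (4/8)(3/7)(2/6) = 1/14; P(data | jar B) = (4/10)(3/9)(2/8) = 1/30; P(data | jar C) = (1/6)(0/5) = 0.
Weighting by the prior gives 2/9 · 1/14 = 1/63, 4/9 · 1/30 = 2/135, 1/3 · 0 = 0; with total 29/945.
So P(jar A | data) = (1/63) / (29/945) = 15/29.

0.5172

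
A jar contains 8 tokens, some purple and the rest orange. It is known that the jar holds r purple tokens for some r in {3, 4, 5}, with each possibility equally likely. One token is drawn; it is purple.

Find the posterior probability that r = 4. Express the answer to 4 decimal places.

0.3333

Compute the likelihood of this draw for each case: P(data | r = 3) = (3/8) = 3/8; P(data | r = 4) = (4/8) = 1/2; P(data | r = 5) = (5/8) = 5/8.
Weighting by the prior gives 1/3 · 3/8 = 1/8, 1/3 · 1/2 = 1/6, 1/3 · 5/8 = 5/24; summing to 1/2.
Hence P(r = 4 | data) = (1/6) / (1/2) = 1/3.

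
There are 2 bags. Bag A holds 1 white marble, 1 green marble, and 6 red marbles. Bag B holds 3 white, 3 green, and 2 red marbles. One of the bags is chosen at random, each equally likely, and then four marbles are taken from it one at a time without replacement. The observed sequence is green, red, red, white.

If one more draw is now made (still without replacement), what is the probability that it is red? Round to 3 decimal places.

For each hypothesis, P(data | H) works out to: P(data | bag A) = (1/8)(6/7)(5/6)(1/5) = 1/56; P(data | bag B) = (3/8)(2/7)(1/6)(3/5) = 3/280.
Multiplying each by its prior: 1/2 · 1/56 = 1/112, 1/2 · 3/280 = 3/560; these sum to 1/70.
Dividing through by the total gives posterior P(bag A | data) = 5/8, P(bag B | data) = 3/8.
The predictive probability is P(red next | data) = (1)(5/8) + (0)(3/8) = 5/8.

0.625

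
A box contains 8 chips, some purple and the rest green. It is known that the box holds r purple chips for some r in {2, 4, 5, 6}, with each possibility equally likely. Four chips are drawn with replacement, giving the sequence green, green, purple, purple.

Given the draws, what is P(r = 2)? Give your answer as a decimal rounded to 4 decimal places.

The likelihood of the observed sequence under each hypothesis: P(data | r = 2) = (6/8)(6/8)(2/8)(2/8) = 0.035156; P(data | r = 4) = (4/8)(4/8)(4/8)(4/8) = 0.0625; P(data | r = 5) = (3/8)(3/8)(5/8)(5/8) = 0.054932; P(data | r = 6) = (2/8)(2/8)(6/8)(6/8) = 0.035156.
The prior-weighted likelihoods are 1/4 · 0.035156 = 0.0087891, 1/4 · 0.0625 = 0.015625, 1/4 · 0.054932 = 0.013733, 1/4 · 0.035156 = 0.0087891; summing to 0.046936.
Therefore the posterior P(r = 2 | data) = (0.0087891) / (0.046936) = 0.18726.

0.1873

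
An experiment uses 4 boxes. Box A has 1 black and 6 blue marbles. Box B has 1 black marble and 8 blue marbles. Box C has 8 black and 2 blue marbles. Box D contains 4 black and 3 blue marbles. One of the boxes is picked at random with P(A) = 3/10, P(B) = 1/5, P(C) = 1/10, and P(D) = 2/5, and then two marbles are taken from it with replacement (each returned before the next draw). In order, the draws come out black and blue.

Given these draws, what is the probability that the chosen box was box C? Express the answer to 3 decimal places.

For each hypothesis, P(data | H) works out to: P(data | box A) = (1/7)(6/7) = 0.12245; P(data | box B) = (1/9)(8/9) = 0.098765; P(data | box C) = (8/10)(2/10) = 0.16; P(data | box D) = (4/7)(3/7) = 0.2449.
Multiplying each by its prior: 3/10 · 0.12245 = 0.036735, 1/5 · 0.098765 = 0.019753, 1/10 · 0.16 = 0.016, 2/5 · 0.2449 = 0.097959; with total 0.17045.
So P(box C | data) = (0.016) / (0.17045) = 0.093871.

0.094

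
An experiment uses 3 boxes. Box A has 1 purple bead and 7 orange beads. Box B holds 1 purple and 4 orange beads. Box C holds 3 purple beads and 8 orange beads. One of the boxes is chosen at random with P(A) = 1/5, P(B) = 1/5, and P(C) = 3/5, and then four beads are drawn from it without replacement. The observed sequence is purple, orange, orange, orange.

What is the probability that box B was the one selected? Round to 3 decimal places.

For each hypothesis, P(data | H) works out to: P(data | box A) = (1/8)(7/7)(6/6)(5/5) = 0.125; P(data | box B) = (1/5)(4/4)(3/3)(2/2) = 0.2; P(data | box C) = (3/11)(8/10)(7/9)(6/8) = 0.12727.
Multiplying each by its prior: 1/5 · 0.125 = 0.025, 1/5 · 0.2 = 0.04, 3/5 · 0.12727 = 0.076364; these sum to 0.14136.
By Bayes' rule, P(box B | data) = (0.04) / (0.14136) = 0.28296.

0.283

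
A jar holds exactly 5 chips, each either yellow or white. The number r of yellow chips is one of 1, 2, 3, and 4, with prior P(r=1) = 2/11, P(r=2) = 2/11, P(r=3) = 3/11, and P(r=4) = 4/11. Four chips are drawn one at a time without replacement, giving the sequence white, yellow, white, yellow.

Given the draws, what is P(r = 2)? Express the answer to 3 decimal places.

0.400

Under each hypothesis, the probability of the observed sequence is: P(data | r = 1) = (4/5)(1/4)(3/3)(0/2) = 0; P(data | r = 2) = (3/5)(2/4)(2/3)(1/2) = 1/10; P(data | r = 3) = (2/5)(3/4)(1/3)(2/2) = 1/10; P(data | r = 4) = (1/5)(4/4)(0/3) = 0.
Weighting by the prior gives 2/11 · 0 = 0, 2/11 · 1/10 = 1/55, 3/11 · 1/10 = 3/110, 4/11 · 0 = 0; with total 1/22.
Hence P(r = 2 | data) = (1/55) / (1/22) = 2/5.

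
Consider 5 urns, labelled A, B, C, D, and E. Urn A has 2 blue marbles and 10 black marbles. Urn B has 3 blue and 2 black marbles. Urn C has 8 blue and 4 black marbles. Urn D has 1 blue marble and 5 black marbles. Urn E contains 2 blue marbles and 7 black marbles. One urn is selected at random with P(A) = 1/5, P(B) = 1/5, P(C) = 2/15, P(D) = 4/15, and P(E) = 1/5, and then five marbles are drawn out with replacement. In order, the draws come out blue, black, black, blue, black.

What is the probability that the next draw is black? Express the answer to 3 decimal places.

0.656

For each hypothesis, P(data | H) works out to: P(data | urn A) = (2/12)(10/12)(10/12)(2/12)(10/12) = 0.016075; P(data | urn B) = (3/5)(2/5)(2/5)(3/5)(2/5) = 0.02304; P(data | urn C) = (8/12)(4/12)(4/12)(8/12)(4/12) = 0.016461; P(data | urn D) = (1/6)(5/6)(5/6)(1/6)(5/6) = 0.016075; P(data | urn E) = (2/9)(7/9)(7/9)(2/9)(7/9) = 0.023235.
Multiplying each by its prior: 1/5 · 0.016075 = 0.003215, 1/5 · 0.02304 = 0.004608, 2/15 · 0.016461 = 0.0021948, 4/15 · 0.016075 = 0.0042867, 1/5 · 0.023235 = 0.004647; these sum to 0.018951.
The posterior is then P(urn A | data) = 0.16964, P(urn B | data) = 0.24315, P(urn C | data) = 0.11581, P(urn D | data) = 0.22619, P(urn E | data) = 0.2452.
Averaging over the posterior, P(black next | data) = (5/6)(0.16964) + (2/5)(0.24315) + (1/3)(0.11581) + (5/6)(0.22619) + (7/9)(0.2452) = 0.65644.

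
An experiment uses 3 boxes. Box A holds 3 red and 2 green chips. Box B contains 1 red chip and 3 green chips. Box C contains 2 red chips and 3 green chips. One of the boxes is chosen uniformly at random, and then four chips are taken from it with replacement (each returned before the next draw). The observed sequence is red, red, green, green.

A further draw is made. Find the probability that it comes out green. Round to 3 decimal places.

Compute the likelihood of the observed sequence for each case: P(data | box A) = (3/5)(3/5)(2/5)(2/5) = 0.0576; P(data | box B) = (1/4)(1/4)(3/4)(3/4) = 0.035156; P(data | box C) = (2/5)(2/5)(3/5)(3/5) = 0.0576.
The prior-weighted likelihoods are 1/3 · 0.0576 = 0.0192, 1/3 · 0.035156 = 0.011719, 1/3 · 0.0576 = 0.0192; these sum to 0.050119.
Dividing through by the total gives posterior P(box A | data) = 0.38309, P(box B | data) = 0.23382, P(box C | data) = 0.38309.
Averaging over the posterior, P(green next | data) = (2/5)(0.38309) + (3/4)(0.23382) + (3/5)(0.38309) = 0.55845.

0.558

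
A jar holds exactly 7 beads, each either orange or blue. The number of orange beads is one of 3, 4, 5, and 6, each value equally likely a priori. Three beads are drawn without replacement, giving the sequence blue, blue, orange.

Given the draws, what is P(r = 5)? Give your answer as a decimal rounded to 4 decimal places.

0.1429

Under each hypothesis, the probability of the observed sequence is: P(data | r = 3) = (4/7)(3/6)(3/5) = 6/35; P(data | r = 4) = (3/7)(2/6)(4/5) = 4/35; P(data | r = 5) = (2/7)(1/6)(5/5) = 1/21; P(data | r = 6) = (1/7)(0/6) = 0.
Weighting by the prior gives 1/4 · 6/35 = 3/70, 1/4 · 4/35 = 1/35, 1/4 · 1/21 = 1/84, 1/4 · 0 = 0; these sum to 1/12.
Therefore the posterior P(r = 5 | data) = (1/84) / (1/12) = 1/7.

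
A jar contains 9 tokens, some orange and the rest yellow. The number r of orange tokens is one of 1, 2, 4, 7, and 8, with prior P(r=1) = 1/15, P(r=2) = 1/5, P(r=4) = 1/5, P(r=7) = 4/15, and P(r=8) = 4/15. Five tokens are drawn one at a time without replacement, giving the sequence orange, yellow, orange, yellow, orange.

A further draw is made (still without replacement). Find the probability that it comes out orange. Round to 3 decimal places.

0.654

Under each hypothesis, the probability of the observed sequence is: P(data | r = 1) = (1/9)(8/8)(0/7) = 0; P(data | r = 2) = (2/9)(7/8)(1/7)(6/6)(0/5) = 0; P(data | r = 4) = (4/9)(5/8)(3/7)(4/6)(2/5) = 2/63; P(data | r = 7) = (7/9)(2/8)(6/7)(1/6)(5/5) = 1/36; P(data | r = 8) = (8/9)(1/8)(7/7)(0/6) = 0.
The prior-weighted likelihoods are 1/15 · 0 = 0, 1/5 · 0 = 0, 1/5 · 2/63 = 2/315, 4/15 · 1/36 = 1/135, 4/15 · 0 = 0; summing to 13/945.
The posterior is then P(r = 1 | data) = 0, P(r = 2 | data) = 0, P(r = 4 | data) = 6/13, P(r = 7 | data) = 7/13, P(r = 8 | data) = 0.
So P(orange next | data) = Σ P(orange next | H) P(H | data) = (1/4)(6/13) + (1)(7/13) = 17/26.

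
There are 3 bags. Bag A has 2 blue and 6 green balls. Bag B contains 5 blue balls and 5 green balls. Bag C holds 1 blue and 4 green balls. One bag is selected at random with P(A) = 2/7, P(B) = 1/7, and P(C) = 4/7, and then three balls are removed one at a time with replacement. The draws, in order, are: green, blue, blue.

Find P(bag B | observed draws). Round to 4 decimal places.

0.3605

The likelihood of the observed sequence under each hypothesis: P(data | bag A) = (6/8)(2/8)(2/8) = 0.046875; P(data | bag B) = (5/10)(5/10)(5/10) = 0.125; P(data | bag C) = (4/5)(1/5)(1/5) = 0.032.
The prior-weighted likelihoods are 2/7 · 0.046875 = 0.013393, 1/7 · 0.125 = 0.017857, 4/7 · 0.032 = 0.018286; with total 0.049536.
By Bayes' rule, P(bag B | data) = (0.017857) / (0.049536) = 0.36049.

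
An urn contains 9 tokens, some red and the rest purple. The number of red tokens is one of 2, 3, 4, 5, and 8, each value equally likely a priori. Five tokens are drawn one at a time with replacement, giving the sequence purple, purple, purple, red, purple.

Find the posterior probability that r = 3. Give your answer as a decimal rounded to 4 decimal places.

0.3116

Under each hypothesis, the probability of the observed sequence is: P(data | r = 2) = (7/9)(7/9)(7/9)(2/9)(7/9) = 0.081322; P(data | r = 3) = (6/9)(6/9)(6/9)(3/9)(6/9) = 0.065844; P(data | r = 4) = (5/9)(5/9)(5/9)(4/9)(5/9) = 0.042338; P(data | r = 5) = (4/9)(4/9)(4/9)(5/9)(4/9) = 0.021677; P(data | r = 8) = (1/9)(1/9)(1/9)(8/9)(1/9) = 0.00013548.
Multiplying each by its prior: 1/5 · 0.081322 = 0.016264, 1/5 · 0.065844 = 0.013169, 1/5 · 0.042338 = 0.0084675, 1/5 · 0.021677 = 0.0043354, 1/5 · 0.00013548 = 2.7096e-05; with total 0.042263.
Hence P(r = 3 | data) = (0.013169) / (0.042263) = 0.31159.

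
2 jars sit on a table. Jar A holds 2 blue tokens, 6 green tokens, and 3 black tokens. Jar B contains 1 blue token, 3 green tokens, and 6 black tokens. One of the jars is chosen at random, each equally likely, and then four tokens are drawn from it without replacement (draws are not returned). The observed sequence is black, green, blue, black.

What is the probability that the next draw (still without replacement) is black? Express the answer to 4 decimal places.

0.4900

For each hypothesis, P(data | H) works out to: P(data | jar A) = (3/11)(6/10)(2/9)(2/8) = 0.0090909; P(data | jar B) = (6/10)(3/9)(1/8)(5/7) = 0.017857.
Multiplying each by its prior: 1/2 · 0.0090909 = 0.0045455, 1/2 · 0.017857 = 0.0089286; with total 0.013474.
Dividing through by the total gives posterior P(jar A | data) = 0.33735, P(jar B | data) = 0.66265.
The predictive probability is P(black next | data) = (1/7)(0.33735) + (2/3)(0.66265) = 0.48996.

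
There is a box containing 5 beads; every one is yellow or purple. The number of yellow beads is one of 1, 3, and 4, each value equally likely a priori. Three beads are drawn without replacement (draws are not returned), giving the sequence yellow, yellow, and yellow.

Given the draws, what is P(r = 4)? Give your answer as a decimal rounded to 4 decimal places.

For each hypothesis, P(data | H) works out to: P(data | r = 1) = (1/5)(0/4) = 0; P(data | r = 3) = (3/5)(2/4)(1/3) = 1/10; P(data | r = 4) = (4/5)(3/4)(2/3) = 2/5.
The prior-weighted likelihoods are 1/3 · 0 = 0, 1/3 · 1/10 = 1/30, 1/3 · 2/5 = 2/15; summing to 1/6.
By Bayes' rule, P(r = 4 | data) = (2/15) / (1/6) = 4/5.

0.8000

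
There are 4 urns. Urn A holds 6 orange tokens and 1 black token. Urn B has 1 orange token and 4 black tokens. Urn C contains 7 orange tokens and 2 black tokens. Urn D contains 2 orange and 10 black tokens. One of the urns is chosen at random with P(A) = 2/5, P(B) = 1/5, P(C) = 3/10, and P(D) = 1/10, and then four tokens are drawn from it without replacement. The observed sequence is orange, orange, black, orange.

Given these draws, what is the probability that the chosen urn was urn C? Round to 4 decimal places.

0.4217

Under each hypothesis, the probability of the observed sequence is: P(data | urn A) = (6/7)(5/6)(1/5)(4/4) = 1/7; P(data | urn B) = (1/5)(0/4) = 0; P(data | urn C) = (7/9)(6/8)(2/7)(5/6) = 5/36; P(data | urn D) = (2/12)(1/11)(10/10)(0/9) = 0.
Weighting by the prior gives 2/5 · 1/7 = 2/35, 1/5 · 0 = 0, 3/10 · 5/36 = 1/24, 1/10 · 0 = 0; with total 83/840.
Therefore the posterior P(urn C | data) = (1/24) / (83/840) = 35/83.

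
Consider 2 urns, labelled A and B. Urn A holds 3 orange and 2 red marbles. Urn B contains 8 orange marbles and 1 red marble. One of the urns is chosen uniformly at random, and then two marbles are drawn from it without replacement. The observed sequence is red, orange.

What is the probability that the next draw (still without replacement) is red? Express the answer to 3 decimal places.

The likelihood of the observed sequence under each hypothesis: P(data | urn A) = (2/5)(3/4) = 3/10; P(data | urn B) = (1/9)(8/8) = 1/9.
The prior-weighted likelihoods are 1/2 · 3/10 = 3/20, 1/2 · 1/9 = 1/18; summing to 37/180.
Normalising, the posterior is P(urn A | data) = 27/37, P(urn B | data) = 10/37.
Averaging over the posterior, P(red next | data) = (1/3)(27/37) + (0)(10/37) = 9/37.

0.243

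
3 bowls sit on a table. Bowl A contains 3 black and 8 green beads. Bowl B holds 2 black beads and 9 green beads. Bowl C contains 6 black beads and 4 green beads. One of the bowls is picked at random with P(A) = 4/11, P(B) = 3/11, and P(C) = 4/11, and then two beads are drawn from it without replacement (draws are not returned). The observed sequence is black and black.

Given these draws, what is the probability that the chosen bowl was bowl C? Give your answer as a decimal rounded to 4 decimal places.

Compute the likelihood of the observed sequence for each case: P(data | bowl A) = (3/11)(2/10) = 3/55; P(data | bowl B) = (2/11)(1/10) = 1/55; P(data | bowl C) = (6/10)(5/9) = 1/3.
Weighting by the prior gives 4/11 · 3/55 = 12/605, 3/11 · 1/55 = 3/605, 4/11 · 1/3 = 4/33; these sum to 53/363.
By Bayes' rule, P(bowl C | data) = (4/33) / (53/363) = 44/53.

0.8302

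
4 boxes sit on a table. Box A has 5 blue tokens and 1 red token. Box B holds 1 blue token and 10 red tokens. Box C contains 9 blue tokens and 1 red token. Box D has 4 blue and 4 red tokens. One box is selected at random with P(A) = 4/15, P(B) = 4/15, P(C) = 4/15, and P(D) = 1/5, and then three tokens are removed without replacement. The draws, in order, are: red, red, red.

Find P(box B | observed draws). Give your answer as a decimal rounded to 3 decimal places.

0.931

The likelihood of the observed sequence under each hypothesis: P(data | box A) = (1/6)(0/5) = 0; P(data | box B) = (10/11)(9/10)(8/9) = 0.72727; P(data | box C) = (1/10)(0/9) = 0; P(data | box D) = (4/8)(3/7)(2/6) = 0.071429.
Multiplying each by its prior: 4/15 · 0 = 0, 4/15 · 0.72727 = 0.19394, 4/15 · 0 = 0, 1/5 · 0.071429 = 0.014286; summing to 0.20823.
By Bayes' rule, P(box B | data) = (0.19394) / (0.20823) = 0.93139.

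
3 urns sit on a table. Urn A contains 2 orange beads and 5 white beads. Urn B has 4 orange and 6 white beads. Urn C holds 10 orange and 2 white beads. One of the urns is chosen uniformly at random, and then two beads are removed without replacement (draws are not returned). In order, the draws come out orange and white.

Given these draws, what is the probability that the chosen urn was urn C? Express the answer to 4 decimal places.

Compute the likelihood of the observed sequence for each case: P(data | urn A) = (2/7)(5/6) = 0.2381; P(data | urn B) = (4/10)(6/9) = 0.26667; P(data | urn C) = (10/12)(2/11) = 0.15152.
Multiplying each by its prior: 1/3 · 0.2381 = 0.079365, 1/3 · 0.26667 = 0.088889, 1/3 · 0.15152 = 0.050505; summing to 0.21876.
By Bayes' rule, P(urn C | data) = (0.050505) / (0.21876) = 0.23087.

0.2309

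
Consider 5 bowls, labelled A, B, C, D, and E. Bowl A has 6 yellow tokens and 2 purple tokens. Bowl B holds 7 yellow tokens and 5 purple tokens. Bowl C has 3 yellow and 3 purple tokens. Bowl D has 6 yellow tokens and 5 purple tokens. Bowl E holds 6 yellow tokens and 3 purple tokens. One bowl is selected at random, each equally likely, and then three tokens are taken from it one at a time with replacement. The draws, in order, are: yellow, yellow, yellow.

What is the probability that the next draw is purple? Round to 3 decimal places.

0.352

For each hypothesis, P(data | H) works out to: P(data | bowl A) = (6/8)(6/8)(6/8) = 0.42188; P(data | bowl B) = (7/12)(7/12)(7/12) = 0.1985; P(data | bowl C) = (3/6)(3/6)(3/6) = 0.125; P(data | bowl D) = (6/11)(6/11)(6/11) = 0.16228; P(data | bowl E) = (6/9)(6/9)(6/9) = 0.2963.
Multiplying each by its prior: 1/5 · 0.42188 = 0.084375, 1/5 · 0.1985 = 0.039699, 1/5 · 0.125 = 0.025, 1/5 · 0.16228 = 0.032457, 1/5 · 0.2963 = 0.059259; with total 0.24079.
The posterior is then P(bowl A | data) = 0.35041, P(bowl B | data) = 0.16487, P(bowl C | data) = 0.10382, P(bowl D | data) = 0.13479, P(bowl E | data) = 0.2461.
The predictive probability is P(purple next | data) = (1/4)(0.35041) + (5/12)(0.16487) + (1/2)(0.10382) + (5/11)(0.13479) + (1/3)(0.2461) = 0.35151.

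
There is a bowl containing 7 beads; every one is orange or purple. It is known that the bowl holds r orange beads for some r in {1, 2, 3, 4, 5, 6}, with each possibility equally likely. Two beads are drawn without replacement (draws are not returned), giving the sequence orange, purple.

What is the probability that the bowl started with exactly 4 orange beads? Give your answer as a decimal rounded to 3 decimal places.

0.214

Compute the likelihood of the observed sequence for each case: P(data | r = 1) = (1/7)(6/6) = 1/7; P(data | r = 2) = (2/7)(5/6) = 5/21; P(data | r = 3) = (3/7)(4/6) = 2/7; P(data | r = 4) = (4/7)(3/6) = 2/7; P(data | r = 5) = (5/7)(2/6) = 5/21; P(data | r = 6) = (6/7)(1/6) = 1/7.
Weighting by the prior gives 1/6 · 1/7 = 1/42, 1/6 · 5/21 = 5/126, 1/6 · 2/7 = 1/21, 1/6 · 2/7 = 1/21, 1/6 · 5/21 = 5/126, 1/6 · 1/7 = 1/42; summing to 2/9.
Hence P(r = 4 | data) = (1/21) / (2/9) = 3/14.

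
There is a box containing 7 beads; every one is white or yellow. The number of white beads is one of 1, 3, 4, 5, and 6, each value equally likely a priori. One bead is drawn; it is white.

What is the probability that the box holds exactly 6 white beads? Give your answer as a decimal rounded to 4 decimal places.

For each hypothesis, P(data | H) works out to: P(data | r = 1) = (1/7) = 1/7; P(data | r = 3) = (3/7) = 3/7; P(data | r = 4) = (4/7) = 4/7; P(data | r = 5) = (5/7) = 5/7; P(data | r = 6) = (6/7) = 6/7.
Weighting by the prior gives 1/5 · 1/7 = 1/35, 1/5 · 3/7 = 3/35, 1/5 · 4/7 = 4/35, 1/5 · 5/7 = 1/7, 1/5 · 6/7 = 6/35; summing to 19/35.
Hence P(r = 6 | data) = (6/35) / (19/35) = 6/19.

0.3158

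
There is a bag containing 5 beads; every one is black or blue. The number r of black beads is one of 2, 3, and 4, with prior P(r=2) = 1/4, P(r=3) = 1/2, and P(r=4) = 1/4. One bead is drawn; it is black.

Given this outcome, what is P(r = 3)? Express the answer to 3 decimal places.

0.500

Under each hypothesis, the probability of this draw is: P(data | r = 2) = (2/5) = 2/5; P(data | r = 3) = (3/5) = 3/5; P(data | r = 4) = (4/5) = 4/5.
Weighting by the prior gives 1/4 · 2/5 = 1/10, 1/2 · 3/5 = 3/10, 1/4 · 4/5 = 1/5; with total 3/5.
Hence P(r = 3 | data) = (3/10) / (3/5) = 1/2.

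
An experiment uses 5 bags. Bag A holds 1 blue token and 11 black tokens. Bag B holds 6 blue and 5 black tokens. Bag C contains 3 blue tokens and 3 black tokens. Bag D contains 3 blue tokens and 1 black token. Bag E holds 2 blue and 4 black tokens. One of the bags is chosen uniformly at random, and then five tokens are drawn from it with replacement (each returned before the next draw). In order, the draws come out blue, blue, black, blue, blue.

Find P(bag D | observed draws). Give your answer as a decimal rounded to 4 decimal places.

0.4979

Compute the likelihood of the observed sequence for each case: P(data | bag A) = (1/12)(1/12)(11/12)(1/12)(1/12) = 4.4207e-05; P(data | bag B) = (6/11)(6/11)(5/11)(6/11)(6/11) = 0.040236; P(data | bag C) = (3/6)(3/6)(3/6)(3/6)(3/6) = 0.03125; P(data | bag D) = (3/4)(3/4)(1/4)(3/4)(3/4) = 0.079102; P(data | bag E) = (2/6)(2/6)(4/6)(2/6)(2/6) = 0.0082305.
Multiplying each by its prior: 1/5 · 4.4207e-05 = 8.8413e-06, 1/5 · 0.040236 = 0.0080471, 1/5 · 0.03125 = 0.00625, 1/5 · 0.079102 = 0.01582, 1/5 · 0.0082305 = 0.0016461; these sum to 0.031772.
So P(bag D | data) = (0.01582) / (0.031772) = 0.49793.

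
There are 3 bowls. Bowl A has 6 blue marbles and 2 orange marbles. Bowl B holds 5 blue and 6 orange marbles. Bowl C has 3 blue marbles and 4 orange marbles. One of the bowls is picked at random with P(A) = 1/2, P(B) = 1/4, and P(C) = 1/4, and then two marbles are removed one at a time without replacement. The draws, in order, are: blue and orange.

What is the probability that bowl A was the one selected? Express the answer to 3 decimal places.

0.434

Under each hypothesis, the probability of the observed sequence is: P(data | bowl A) = (6/8)(2/7) = 3/14; P(data | bowl B) = (5/11)(6/10) = 3/11; P(data | bowl C) = (3/7)(4/6) = 2/7.
The prior-weighted likelihoods are 1/2 · 3/14 = 3/28, 1/4 · 3/11 = 3/44, 1/4 · 2/7 = 1/14; summing to 19/77.
So P(bowl A | data) = (3/28) / (19/77) = 33/76.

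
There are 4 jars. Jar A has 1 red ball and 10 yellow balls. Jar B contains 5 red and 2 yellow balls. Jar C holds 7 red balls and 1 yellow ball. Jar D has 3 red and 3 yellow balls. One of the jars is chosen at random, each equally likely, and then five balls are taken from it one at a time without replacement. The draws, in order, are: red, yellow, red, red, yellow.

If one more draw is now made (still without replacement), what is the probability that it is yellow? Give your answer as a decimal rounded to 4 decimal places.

The likelihood of the observed sequence under each hypothesis: P(data | jar A) = (1/11)(10/10)(0/9) = 0; P(data | jar B) = (5/7)(2/6)(4/5)(3/4)(1/3) = 0.047619; P(data | jar C) = (7/8)(1/7)(6/6)(5/5)(0/4) = 0; P(data | jar D) = (3/6)(3/5)(2/4)(1/3)(2/2) = 0.05.
Multiplying each by its prior: 1/4 · 0 = 0, 1/4 · 0.047619 = 0.011905, 1/4 · 0 = 0, 1/4 · 0.05 = 0.0125; summing to 0.024405.
The posterior is then P(jar A | data) = 0, P(jar B | data) = 0.4878, P(jar C | data) = 0, P(jar D | data) = 0.5122.
So P(yellow next | data) = Σ P(yellow next | H) P(H | data) = (0)(0.4878) + (1)(0.5122) = 0.5122.

0.5122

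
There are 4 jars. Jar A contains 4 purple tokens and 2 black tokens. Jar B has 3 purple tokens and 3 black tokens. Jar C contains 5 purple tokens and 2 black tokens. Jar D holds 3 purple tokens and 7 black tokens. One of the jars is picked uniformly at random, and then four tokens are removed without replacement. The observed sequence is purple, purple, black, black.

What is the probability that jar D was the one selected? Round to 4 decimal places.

0.1892

The likelihood of the observed sequence under each hypothesis: P(data | jar A) = (4/6)(3/5)(2/4)(1/3) = 1/15; P(data | jar B) = (3/6)(2/5)(3/4)(2/3) = 1/10; P(data | jar C) = (5/7)(4/6)(2/5)(1/4) = 1/21; P(data | jar D) = (3/10)(2/9)(7/8)(6/7) = 1/20.
Multiplying each by its prior: 1/4 · 1/15 = 1/60, 1/4 · 1/10 = 1/40, 1/4 · 1/21 = 1/84, 1/4 · 1/20 = 1/80; these sum to 37/560.
Therefore the posterior P(jar D | data) = (1/80) / (37/560) = 7/37.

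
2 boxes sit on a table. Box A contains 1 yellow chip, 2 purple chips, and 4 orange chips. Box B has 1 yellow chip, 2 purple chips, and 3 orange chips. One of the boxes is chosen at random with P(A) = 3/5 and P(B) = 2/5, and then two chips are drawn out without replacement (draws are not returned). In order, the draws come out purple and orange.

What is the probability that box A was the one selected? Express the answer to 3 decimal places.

0.588

For each hypothesis, P(data | H) works out to: P(data | box A) = (2/7)(4/6) = 4/21; P(data | box B) = (2/6)(3/5) = 1/5.
The prior-weighted likelihoods are 3/5 · 4/21 = 4/35, 2/5 · 1/5 = 2/25; summing to 34/175.
Hence P(box A | data) = (4/35) / (34/175) = 10/17.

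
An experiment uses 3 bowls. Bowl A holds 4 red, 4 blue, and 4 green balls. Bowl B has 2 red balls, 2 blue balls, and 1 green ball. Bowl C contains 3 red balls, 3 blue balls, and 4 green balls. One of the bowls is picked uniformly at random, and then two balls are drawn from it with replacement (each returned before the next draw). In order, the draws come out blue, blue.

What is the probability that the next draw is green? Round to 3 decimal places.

Compute the likelihood of the observed sequence for each case: P(data | bowl A) = (4/12)(4/12) = 1/9; P(data | bowl B) = (2/5)(2/5) = 4/25; P(data | bowl C) = (3/10)(3/10) = 9/100.
The prior-weighted likelihoods are 1/3 · 1/9 = 1/27, 1/3 · 4/25 = 4/75, 1/3 · 9/100 = 3/100; summing to 13/108.
Dividing through by the total gives posterior P(bowl A | data) = 0.30769, P(bowl B | data) = 0.44308, P(bowl C | data) = 0.24923.
The predictive probability is P(green next | data) = (1/3)(0.30769) + (1/5)(0.44308) + (2/5)(0.24923) = 0.29087.

0.291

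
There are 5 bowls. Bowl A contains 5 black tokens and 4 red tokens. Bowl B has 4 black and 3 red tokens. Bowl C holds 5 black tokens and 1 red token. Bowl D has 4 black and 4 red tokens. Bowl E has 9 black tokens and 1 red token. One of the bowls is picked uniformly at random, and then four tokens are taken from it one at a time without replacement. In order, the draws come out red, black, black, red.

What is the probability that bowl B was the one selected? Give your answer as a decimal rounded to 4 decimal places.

Under each hypothesis, the probability of the observed sequence is: P(data | bowl A) = (4/9)(5/8)(4/7)(3/6) = 0.079365; P(data | bowl B) = (3/7)(4/6)(3/5)(2/4) = 0.085714; P(data | bowl C) = (1/6)(5/5)(4/4)(0/3) = 0; P(data | bowl D) = (4/8)(4/7)(3/6)(3/5) = 0.085714; P(data | bowl E) = (1/10)(9/9)(8/8)(0/7) = 0.
Multiplying each by its prior: 1/5 · 0.079365 = 0.015873, 1/5 · 0.085714 = 0.017143, 1/5 · 0 = 0, 1/5 · 0.085714 = 0.017143, 1/5 · 0 = 0; summing to 0.050159.
Hence P(bowl B | data) = (0.017143) / (0.050159) = 0.34177.

0.3418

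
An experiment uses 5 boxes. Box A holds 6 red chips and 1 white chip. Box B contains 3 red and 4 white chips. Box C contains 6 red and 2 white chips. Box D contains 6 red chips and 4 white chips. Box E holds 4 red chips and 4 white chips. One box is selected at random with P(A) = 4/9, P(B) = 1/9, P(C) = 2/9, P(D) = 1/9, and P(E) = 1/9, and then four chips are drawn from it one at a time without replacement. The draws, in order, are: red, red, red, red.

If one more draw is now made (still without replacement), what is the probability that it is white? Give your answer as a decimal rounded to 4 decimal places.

Under each hypothesis, the probability of the observed sequence is: P(data | box A) = (6/7)(5/6)(4/5)(3/4) = 3/7; P(data | box B) = (3/7)(2/6)(1/5)(0/4) = 0; P(data | box C) = (6/8)(5/7)(4/6)(3/5) = 3/14; P(data | box D) = (6/10)(5/9)(4/8)(3/7) = 1/14; P(data | box E) = (4/8)(3/7)(2/6)(1/5) = 1/70.
Weighting by the prior gives 4/9 · 3/7 = 4/21, 1/9 · 0 = 0, 2/9 · 3/14 = 1/21, 1/9 · 1/14 = 1/126, 1/9 · 1/70 = 1/630; with total 26/105.
The posterior is then P(box A | data) = 10/13, P(box B | data) = 0, P(box C | data) = 5/26, P(box D | data) = 5/156, P(box E | data) = 1/156.
The predictive probability is P(white next | data) = (1/3)(10/13) + (1/2)(5/26) + (2/3)(5/156) + (1)(1/156) = 89/234.

0.3803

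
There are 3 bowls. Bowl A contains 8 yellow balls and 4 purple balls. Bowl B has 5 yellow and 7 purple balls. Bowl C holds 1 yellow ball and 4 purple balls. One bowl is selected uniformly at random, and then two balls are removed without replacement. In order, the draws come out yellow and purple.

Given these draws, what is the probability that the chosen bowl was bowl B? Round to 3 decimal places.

0.375

For each hypothesis, P(data | H) works out to: P(data | bowl A) = (8/12)(4/11) = 0.24242; P(data | bowl B) = (5/12)(7/11) = 0.26515; P(data | bowl C) = (1/5)(4/4) = 0.2.
The prior-weighted likelihoods are 1/3 · 0.24242 = 0.080808, 1/3 · 0.26515 = 0.088384, 1/3 · 0.2 = 0.066667; with total 0.23586.
So P(bowl B | data) = (0.088384) / (0.23586) = 0.37473.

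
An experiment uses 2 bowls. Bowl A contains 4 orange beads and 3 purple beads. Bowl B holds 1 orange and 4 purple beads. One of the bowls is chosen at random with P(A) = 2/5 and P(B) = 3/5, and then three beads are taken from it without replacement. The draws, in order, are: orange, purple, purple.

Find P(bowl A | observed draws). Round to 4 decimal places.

0.2759

Under each hypothesis, the probability of the observed sequence is: P(data | bowl A) = (4/7)(3/6)(2/5) = 4/35; P(data | bowl B) = (1/5)(4/4)(3/3) = 1/5.
Multiplying each by its prior: 2/5 · 4/35 = 8/175, 3/5 · 1/5 = 3/25; these sum to 29/175.
Therefore the posterior P(bowl A | data) = (8/175) / (29/175) = 8/29.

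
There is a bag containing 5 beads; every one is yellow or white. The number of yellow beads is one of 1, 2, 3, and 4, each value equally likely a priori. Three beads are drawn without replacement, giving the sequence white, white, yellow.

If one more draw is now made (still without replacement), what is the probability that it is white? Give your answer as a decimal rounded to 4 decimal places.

Under each hypothesis, the probability of the observed sequence is: P(data | r = 1) = (4/5)(3/4)(1/3) = 1/5; P(data | r = 2) = (3/5)(2/4)(2/3) = 1/5; P(data | r = 3) = (2/5)(1/4)(3/3) = 1/10; P(data | r = 4) = (1/5)(0/4) = 0.
Weighting by the prior gives 1/4 · 1/5 = 1/20, 1/4 · 1/5 = 1/20, 1/4 · 1/10 = 1/40, 1/4 · 0 = 0; summing to 1/8.
The posterior is then P(r = 1 | data) = 2/5, P(r = 2 | data) = 2/5, P(r = 3 | data) = 1/5, P(r = 4 | data) = 0.
The predictive probability is P(white next | data) = (1)(2/5) + (1/2)(2/5) + (0)(1/5) = 3/5.

0.6000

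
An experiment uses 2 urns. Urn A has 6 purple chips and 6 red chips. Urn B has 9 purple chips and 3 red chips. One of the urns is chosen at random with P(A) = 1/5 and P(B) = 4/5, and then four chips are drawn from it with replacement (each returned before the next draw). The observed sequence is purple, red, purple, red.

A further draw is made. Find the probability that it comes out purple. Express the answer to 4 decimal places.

The likelihood of the observed sequence under each hypothesis: P(data | urn A) = (6/12)(6/12)(6/12)(6/12) = 1/16; P(data | urn B) = (9/12)(3/12)(9/12)(3/12) = 9/256.
The prior-weighted likelihoods are 1/5 · 1/16 = 1/80, 4/5 · 9/256 = 9/320; summing to 13/320.
Dividing through by the total gives posterior P(urn A | data) = 4/13, P(urn B | data) = 9/13.
Averaging over the posterior, P(purple next | data) = (1/2)(4/13) + (3/4)(9/13) = 35/52.

0.6731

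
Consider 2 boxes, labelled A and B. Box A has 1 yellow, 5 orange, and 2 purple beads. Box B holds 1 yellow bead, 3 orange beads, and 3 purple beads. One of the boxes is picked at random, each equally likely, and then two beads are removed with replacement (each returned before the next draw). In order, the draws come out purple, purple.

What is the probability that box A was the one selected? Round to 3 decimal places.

0.254

Under each hypothesis, the probability of the observed sequence is: P(data | box A) = (2/8)(2/8) = 0.0625; P(data | box B) = (3/7)(3/7) = 0.18367.
The prior-weighted likelihoods are 1/2 · 0.0625 = 0.03125, 1/2 · 0.18367 = 0.091837; with total 0.12309.
So P(box A | data) = (0.03125) / (0.12309) = 0.25389.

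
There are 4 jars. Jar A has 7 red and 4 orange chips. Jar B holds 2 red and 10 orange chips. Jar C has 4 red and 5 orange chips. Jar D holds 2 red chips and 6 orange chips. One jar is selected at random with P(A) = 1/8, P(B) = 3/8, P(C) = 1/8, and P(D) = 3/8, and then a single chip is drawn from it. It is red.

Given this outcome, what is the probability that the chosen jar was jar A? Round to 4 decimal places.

Under each hypothesis, the probability of this draw is: P(data | jar A) = (7/11) = 0.63636; P(data | jar B) = (2/12) = 0.16667; P(data | jar C) = (4/9) = 0.44444; P(data | jar D) = (2/8) = 0.25.
Weighting by the prior gives 1/8 · 0.63636 = 0.079545, 3/8 · 0.16667 = 0.0625, 1/8 · 0.44444 = 0.055556, 3/8 · 0.25 = 0.09375; with total 0.29135.
So P(jar A | data) = (0.079545) / (0.29135) = 0.27302.

0.2730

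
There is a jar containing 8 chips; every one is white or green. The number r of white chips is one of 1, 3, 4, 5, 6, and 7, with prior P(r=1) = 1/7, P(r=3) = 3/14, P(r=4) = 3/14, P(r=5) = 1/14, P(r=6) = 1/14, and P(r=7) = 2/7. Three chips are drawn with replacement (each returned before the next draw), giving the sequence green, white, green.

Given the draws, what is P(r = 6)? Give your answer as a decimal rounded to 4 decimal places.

Compute the likelihood of the observed sequence for each case: P(data | r = 1) = (7/8)(1/8)(7/8) = 0.095703; P(data | r = 3) = (5/8)(3/8)(5/8) = 0.14648; P(data | r = 4) = (4/8)(4/8)(4/8) = 0.125; P(data | r = 5) = (3/8)(5/8)(3/8) = 0.087891; P(data | r = 6) = (2/8)(6/8)(2/8) = 0.046875; P(data | r = 7) = (1/8)(7/8)(1/8) = 0.013672.
Multiplying each by its prior: 1/7 · 0.095703 = 0.013672, 3/14 · 0.14648 = 0.03139, 3/14 · 0.125 = 0.026786, 1/14 · 0.087891 = 0.0062779, 1/14 · 0.046875 = 0.0033482, 2/7 · 0.013672 = 0.0039062; with total 0.085379.
So P(r = 6 | data) = (0.0033482) / (0.085379) = 0.039216.

0.0392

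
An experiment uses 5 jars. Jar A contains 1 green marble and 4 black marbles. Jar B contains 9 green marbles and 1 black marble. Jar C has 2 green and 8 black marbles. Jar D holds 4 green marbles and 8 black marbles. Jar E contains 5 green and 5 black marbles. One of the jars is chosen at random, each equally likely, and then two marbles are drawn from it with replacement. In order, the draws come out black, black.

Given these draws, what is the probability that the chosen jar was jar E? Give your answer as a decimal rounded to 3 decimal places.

0.126

Under each hypothesis, the probability of the observed sequence is: P(data | jar A) = (4/5)(4/5) = 0.64; P(data | jar B) = (1/10)(1/10) = 0.01; P(data | jar C) = (8/10)(8/10) = 0.64; P(data | jar D) = (8/12)(8/12) = 0.44444; P(data | jar E) = (5/10)(5/10) = 0.25.
Multiplying each by its prior: 1/5 · 0.64 = 0.128, 1/5 · 0.01 = 0.002, 1/5 · 0.64 = 0.128, 1/5 · 0.44444 = 0.088889, 1/5 · 0.25 = 0.05; these sum to 0.39689.
By Bayes' rule, P(jar E | data) = (0.05) / (0.39689) = 0.12598.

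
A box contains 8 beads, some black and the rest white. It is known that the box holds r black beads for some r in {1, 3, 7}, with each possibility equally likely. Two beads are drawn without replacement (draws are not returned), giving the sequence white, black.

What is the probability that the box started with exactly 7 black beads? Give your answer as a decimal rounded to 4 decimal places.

Compute the likelihood of the observed sequence for each case: P(data | r = 1) = (7/8)(1/7) = 1/8; P(data | r = 3) = (5/8)(3/7) = 15/56; P(data | r = 7) = (1/8)(7/7) = 1/8.
Multiplying each by its prior: 1/3 · 1/8 = 1/24, 1/3 · 15/56 = 5/56, 1/3 · 1/8 = 1/24; with total 29/168.
By Bayes' rule, P(r = 7 | data) = (1/24) / (29/168) = 7/29.

0.2414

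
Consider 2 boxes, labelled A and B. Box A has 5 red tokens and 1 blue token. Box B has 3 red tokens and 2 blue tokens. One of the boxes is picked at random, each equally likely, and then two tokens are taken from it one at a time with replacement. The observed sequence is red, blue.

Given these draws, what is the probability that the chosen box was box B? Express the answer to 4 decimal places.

The likelihood of the observed sequence under each hypothesis: P(data | box A) = (5/6)(1/6) = 0.13889; P(data | box B) = (3/5)(2/5) = 0.24.
Weighting by the prior gives 1/2 · 0.13889 = 0.069444, 1/2 · 0.24 = 0.12; summing to 0.18944.
So P(box B | data) = (0.12) / (0.18944) = 0.63343.

0.6334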